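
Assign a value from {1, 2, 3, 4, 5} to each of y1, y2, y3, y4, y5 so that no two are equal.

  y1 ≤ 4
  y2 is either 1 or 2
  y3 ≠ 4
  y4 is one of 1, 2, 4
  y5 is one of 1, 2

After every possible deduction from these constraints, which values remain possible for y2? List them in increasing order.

1, 2

The 5 variables draw from only 5 values {1, 2, 3, 4, 5}, so each is used; only y3 can be 5, hence y3 = 5.
The 4 still-open variables draw from only 4 values {1, 2, 3, 4}, so each is used; only y1 can be 3, hence y1 = 3.
The 3 still-open variables together cover exactly {1, 2, 4} — 3 values for 3 variables — and 4 appears only in y4's list, so y4 = 4.
No further eliminations apply; y2 can still be any of 1, 2.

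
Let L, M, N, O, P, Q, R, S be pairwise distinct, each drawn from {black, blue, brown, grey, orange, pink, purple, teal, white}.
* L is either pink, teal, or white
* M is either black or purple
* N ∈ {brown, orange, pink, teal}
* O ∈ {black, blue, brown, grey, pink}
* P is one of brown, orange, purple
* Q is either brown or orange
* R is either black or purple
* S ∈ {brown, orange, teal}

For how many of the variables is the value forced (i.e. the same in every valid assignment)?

M and R between them cover only {black, purple} — a naked pair. Remove those values from O, P.
P and Q share exactly the 2 values {brown, orange}; by pigeonhole those values go to them, so strike brown, orange from N, O, S.
S's domain is down to {teal}, so S = teal. Eliminate teal elsewhere: L, N.
That leaves N = pink. Remove pink from L, O.
That leaves L = white.
Determined: L=white, N=pink, S=teal. The other variables each still have more than one consistent value. That makes 3.

3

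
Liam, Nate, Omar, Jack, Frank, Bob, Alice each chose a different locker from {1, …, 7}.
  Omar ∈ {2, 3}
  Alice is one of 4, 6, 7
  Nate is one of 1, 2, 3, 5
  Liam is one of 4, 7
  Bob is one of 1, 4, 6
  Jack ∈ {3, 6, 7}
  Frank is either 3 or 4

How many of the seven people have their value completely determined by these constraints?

The 7 variables draw from only 7 values {1, 2, 3, 4, 5, 6, 7}, so each is used; only Nate can be 5, hence Nate = 5.
Among the 6 still-open variables, 1 fits only Bob (and all 6 values in {1, 2, 3, 4, 6, 7} must be used), so Bob = 1.
The 5 still-open variables together cover exactly {2, 3, 4, 6, 7} — 5 values for 5 variables — and 2 appears only in Omar's list, so Omar = 2.
Determined: Nate=5, Omar=2, Bob=1. The other people each still have more than one consistent value. That makes 3.

3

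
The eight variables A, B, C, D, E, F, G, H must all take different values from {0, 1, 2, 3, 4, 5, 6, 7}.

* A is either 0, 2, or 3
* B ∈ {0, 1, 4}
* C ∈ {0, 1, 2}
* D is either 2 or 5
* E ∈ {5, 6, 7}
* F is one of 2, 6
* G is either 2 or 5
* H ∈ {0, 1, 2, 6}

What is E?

7

The 8 variables draw from only 8 values {0, 1, 2, 3, 4, 5, 6, 7}, so each is used; only A can be 3, hence A = 3.
The 7 still-open variables draw from only 7 values {0, 1, 2, 4, 5, 6, 7}, so each is used; only B can be 4, hence B = 4.
The 6 still-open variables draw from only 6 values {0, 1, 2, 5, 6, 7}, so each is used; only E can be 7, hence E = 7.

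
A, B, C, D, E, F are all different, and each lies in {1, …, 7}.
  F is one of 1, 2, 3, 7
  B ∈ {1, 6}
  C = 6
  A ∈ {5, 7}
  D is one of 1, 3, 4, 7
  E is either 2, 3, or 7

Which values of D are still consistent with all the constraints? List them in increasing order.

3, 4, 7

C must be 6 (only option left). Eliminate 6 elsewhere: B.
B's domain is down to {1}, so B = 1. Strike 1 from D, F.
No further eliminations apply; D can still be any of 3, 4, 7.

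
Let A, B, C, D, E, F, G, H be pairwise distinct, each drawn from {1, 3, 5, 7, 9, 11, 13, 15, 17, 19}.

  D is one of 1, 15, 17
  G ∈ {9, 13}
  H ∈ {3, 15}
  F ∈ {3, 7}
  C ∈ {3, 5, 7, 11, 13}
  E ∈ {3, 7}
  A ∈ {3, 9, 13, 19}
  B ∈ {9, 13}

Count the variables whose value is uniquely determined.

B and G between them cover only {9, 13} — a naked pair. Remove those values from A, C.
E and F share exactly the 2 values {3, 7}; by pigeonhole those values go to them, so strike 3, 7 from A, C, H.
That leaves A = 19.
That leaves H = 15. Eliminate 15 elsewhere: D.
Determined: A=19, H=15. The other variables each still have more than one consistent value. That makes 2.

2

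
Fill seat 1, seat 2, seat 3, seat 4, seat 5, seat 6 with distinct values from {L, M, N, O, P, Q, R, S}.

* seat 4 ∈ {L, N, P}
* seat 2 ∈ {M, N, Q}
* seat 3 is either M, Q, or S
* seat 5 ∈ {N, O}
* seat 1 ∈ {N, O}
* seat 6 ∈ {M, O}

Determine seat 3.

S

seat 1 and seat 5 share exactly the 2 values {N, O}; by pigeonhole those values go to them, so strike N, O from seat 2, seat 4, seat 6.
seat 6 must be M (only option left). So seat 2, seat 3 can't be M.
seat 2 has just one choice, so seat 2 = Q. Strike Q from seat 3.
So seat 3 = S.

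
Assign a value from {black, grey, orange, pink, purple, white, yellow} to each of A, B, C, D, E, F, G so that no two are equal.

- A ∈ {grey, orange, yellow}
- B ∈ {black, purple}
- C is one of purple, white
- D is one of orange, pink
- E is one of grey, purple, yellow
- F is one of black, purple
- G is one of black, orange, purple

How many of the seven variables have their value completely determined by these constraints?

3

The 7 variables together cover exactly {black, grey, orange, pink, purple, white, yellow} — 7 values for 7 variables — and pink appears only in D's list, so D = pink.
Among the 6 still-open variables, white fits only C (and all 6 values in {black, grey, orange, purple, white, yellow} must be used), so C = white.
B and F share exactly the 2 values {black, purple}; by pigeonhole those values go to them, so strike black, purple from E, G.
That leaves G = orange. Remove orange from A.
Determined: C=white, D=pink, G=orange. The other variables each still have more than one consistent value. That makes 3.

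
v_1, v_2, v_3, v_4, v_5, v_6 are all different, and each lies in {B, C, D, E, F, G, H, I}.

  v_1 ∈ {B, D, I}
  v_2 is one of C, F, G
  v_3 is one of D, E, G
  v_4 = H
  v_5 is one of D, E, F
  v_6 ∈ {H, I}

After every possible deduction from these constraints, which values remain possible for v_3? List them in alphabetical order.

v_4 has just one choice, so v_4 = H. Strike H from v_6.
v_6 has just one choice, so v_6 = I. Remove I from v_1.
No further eliminations apply; v_3 can still be any of D, E, G.

D, E, G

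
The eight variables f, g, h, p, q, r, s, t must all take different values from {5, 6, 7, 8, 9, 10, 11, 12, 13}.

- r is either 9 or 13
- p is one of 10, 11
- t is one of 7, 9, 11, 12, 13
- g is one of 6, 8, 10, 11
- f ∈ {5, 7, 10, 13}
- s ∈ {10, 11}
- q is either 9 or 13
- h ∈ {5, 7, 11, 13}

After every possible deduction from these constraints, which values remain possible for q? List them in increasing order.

9, 13

The 2 variables p and s are confined to {10, 11}, which locks those values in; drop them from f, g, h, t.
The 2 variables q and r are confined to {9, 13}, which locks those values in; drop them from f, h, t.
f and h between them cover only {5, 7} — a naked pair. Remove those values from t.
t has just one choice, so t = 12.
No further eliminations apply; q can still be any of 9, 13.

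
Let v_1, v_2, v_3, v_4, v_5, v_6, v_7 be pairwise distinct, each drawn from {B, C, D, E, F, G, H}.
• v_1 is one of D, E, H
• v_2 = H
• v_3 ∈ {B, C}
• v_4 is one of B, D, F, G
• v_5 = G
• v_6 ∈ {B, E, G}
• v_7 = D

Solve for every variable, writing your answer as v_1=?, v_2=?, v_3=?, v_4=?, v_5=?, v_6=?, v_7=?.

v_2 must be H (only option left). Remove H from v_1.
That leaves v_5 = G. Remove G from v_4, v_6.
v_7 must be D (only option left). Strike D from v_1, v_4.
That leaves v_1 = E. Eliminate E elsewhere: v_6.
That leaves v_6 = B. Remove B from v_3, v_4.
That leaves v_3 = C.
v_4's domain is down to {F}, so v_4 = F.

v_1=E, v_2=H, v_3=C, v_4=F, v_5=G, v_6=B, v_7=D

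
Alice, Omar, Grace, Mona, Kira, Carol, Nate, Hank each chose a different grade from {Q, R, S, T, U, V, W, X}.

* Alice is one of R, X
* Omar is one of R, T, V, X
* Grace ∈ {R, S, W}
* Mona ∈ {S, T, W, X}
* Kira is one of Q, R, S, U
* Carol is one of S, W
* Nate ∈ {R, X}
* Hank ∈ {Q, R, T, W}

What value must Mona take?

Among the 8 variables, U fits only Kira (and all 8 values in {Q, R, S, T, U, V, W, X} must be used), so Kira = U.
The 7 still-open variables draw from only 7 values {Q, R, S, T, V, W, X}, so each is used; only Hank can be Q, hence Hank = Q.
Among the 6 still-open variables, V fits only Omar (and all 6 values in {R, S, T, V, W, X} must be used), so Omar = V.
The 5 still-open variables together cover exactly {R, S, T, W, X} — 5 values for 5 variables — and T appears only in Mona's list, so Mona = T.

T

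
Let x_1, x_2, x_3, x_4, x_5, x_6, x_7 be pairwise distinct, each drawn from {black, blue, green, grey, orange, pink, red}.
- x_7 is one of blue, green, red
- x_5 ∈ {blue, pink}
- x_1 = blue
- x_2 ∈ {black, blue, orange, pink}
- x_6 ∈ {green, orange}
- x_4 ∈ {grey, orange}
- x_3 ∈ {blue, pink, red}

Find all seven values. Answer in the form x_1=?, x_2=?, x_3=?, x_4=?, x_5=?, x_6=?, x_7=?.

x_1=blue, x_2=black, x_3=red, x_4=grey, x_5=pink, x_6=orange, x_7=green

x_1 must be blue (only option left). Strike blue from x_2, x_3, x_5, x_7.
That leaves x_5 = pink. Remove pink from x_2, x_3.
x_3 has just one choice, so x_3 = red. Eliminate red elsewhere: x_7.
That leaves x_7 = green. Eliminate green elsewhere: x_6.
That leaves x_6 = orange. So x_2, x_4 can't be orange.
x_2 has just one choice, so x_2 = black.
x_4 must be grey (only option left).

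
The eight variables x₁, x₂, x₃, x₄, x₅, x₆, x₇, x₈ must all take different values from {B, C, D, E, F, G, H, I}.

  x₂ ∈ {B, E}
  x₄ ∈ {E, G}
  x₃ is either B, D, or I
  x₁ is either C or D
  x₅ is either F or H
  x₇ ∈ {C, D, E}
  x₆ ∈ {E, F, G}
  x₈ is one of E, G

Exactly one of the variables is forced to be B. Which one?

The 8 variables together cover exactly {B, C, D, E, F, G, H, I} — 8 values for 8 variables — and H appears only in x₅'s list, so x₅ = H.
Among the 7 still-open variables, F fits only x₆ (and all 7 values in {B, C, D, E, F, G, I} must be used), so x₆ = F.
The 6 still-open variables together cover exactly {B, C, D, E, G, I} — 6 values for 6 variables — and I appears only in x₃'s list, so x₃ = I.
The 5 still-open variables together cover exactly {B, C, D, E, G} — 5 values for 5 variables — and B appears only in x₂'s list, so x₂ = B.

x₂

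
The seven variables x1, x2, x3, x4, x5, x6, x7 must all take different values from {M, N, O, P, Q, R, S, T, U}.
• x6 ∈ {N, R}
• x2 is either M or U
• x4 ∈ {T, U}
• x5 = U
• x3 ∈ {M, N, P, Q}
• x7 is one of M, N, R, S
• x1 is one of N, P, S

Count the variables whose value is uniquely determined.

x5 must be U (only option left). So x2, x4 can't be U.
x2 must be M (only option left). Eliminate M elsewhere: x3, x7.
x4 has just one choice, so x4 = T.
Determined: x2=M, x4=T, x5=U. The other variables each still have more than one consistent value. That makes 3.

3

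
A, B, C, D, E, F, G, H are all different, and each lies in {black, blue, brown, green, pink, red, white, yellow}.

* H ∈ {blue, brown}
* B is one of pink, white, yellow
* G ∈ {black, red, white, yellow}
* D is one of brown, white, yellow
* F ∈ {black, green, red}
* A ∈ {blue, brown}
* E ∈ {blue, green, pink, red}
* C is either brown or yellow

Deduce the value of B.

The 2 variables A and H are confined to {blue, brown}, which locks those values in; drop them from C, D, E.
C's domain is down to {yellow}, so C = yellow. Strike yellow from B, D, G.
D has just one choice, so D = white. So B, G can't be white.
So B = pink.

pink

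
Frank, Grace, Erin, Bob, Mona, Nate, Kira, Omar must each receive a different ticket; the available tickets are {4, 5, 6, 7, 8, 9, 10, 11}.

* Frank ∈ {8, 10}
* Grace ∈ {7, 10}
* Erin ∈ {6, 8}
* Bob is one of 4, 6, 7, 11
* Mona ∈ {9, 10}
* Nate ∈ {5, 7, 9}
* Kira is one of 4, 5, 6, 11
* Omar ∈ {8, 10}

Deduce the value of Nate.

5

Frank and Omar share exactly the 2 values {8, 10}; by pigeonhole those values go to them, so strike 8, 10 from Grace, Erin, Mona.
That leaves Grace = 7. Remove 7 from Bob, Nate.
That leaves Erin = 6. Remove 6 from Bob, Kira.
That leaves Mona = 9. Remove 9 from Nate.
So Nate = 5.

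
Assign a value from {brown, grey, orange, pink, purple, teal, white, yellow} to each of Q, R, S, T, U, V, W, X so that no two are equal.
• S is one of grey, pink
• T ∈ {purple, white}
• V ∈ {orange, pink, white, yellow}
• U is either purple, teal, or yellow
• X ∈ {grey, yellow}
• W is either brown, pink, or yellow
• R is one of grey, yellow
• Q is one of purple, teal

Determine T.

white

The 8 variables together cover exactly {brown, grey, orange, pink, purple, teal, white, yellow} — 8 values for 8 variables — and brown appears only in W's list, so W = brown.
The 7 still-open variables draw from only 7 values {grey, orange, pink, purple, teal, white, yellow}, so each is used; only V can be orange, hence V = orange.
The 6 still-open variables draw from only 6 values {grey, pink, purple, teal, white, yellow}, so each is used; only S can be pink, hence S = pink.
Among the 5 still-open variables, white fits only T (and all 5 values in {grey, purple, teal, white, yellow} must be used), so T = white.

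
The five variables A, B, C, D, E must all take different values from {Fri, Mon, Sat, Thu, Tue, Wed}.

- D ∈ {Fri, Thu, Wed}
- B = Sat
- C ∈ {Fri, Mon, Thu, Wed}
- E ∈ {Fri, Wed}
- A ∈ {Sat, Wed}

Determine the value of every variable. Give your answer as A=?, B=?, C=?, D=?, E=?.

A=Wed, B=Sat, C=Mon, D=Thu, E=Fri

B's domain is down to {Sat}, so B = Sat. So A can't be Sat.
A has just one choice, so A = Wed. Remove Wed from C, D, E.
E must be Fri (only option left). So C, D can't be Fri.
That leaves D = Thu. Strike Thu from C.
C's domain is down to {Mon}, so C = Mon.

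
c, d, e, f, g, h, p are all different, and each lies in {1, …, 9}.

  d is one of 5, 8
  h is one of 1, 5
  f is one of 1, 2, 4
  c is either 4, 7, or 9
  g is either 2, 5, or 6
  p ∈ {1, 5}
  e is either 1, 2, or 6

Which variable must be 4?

h and p between them cover only {1, 5} — a naked pair. Remove those values from d, e, f, g.
d must be 8 (only option left).
e and g between them cover only {2, 6} — a naked pair. Remove those values from f.
So 4 goes to f.

f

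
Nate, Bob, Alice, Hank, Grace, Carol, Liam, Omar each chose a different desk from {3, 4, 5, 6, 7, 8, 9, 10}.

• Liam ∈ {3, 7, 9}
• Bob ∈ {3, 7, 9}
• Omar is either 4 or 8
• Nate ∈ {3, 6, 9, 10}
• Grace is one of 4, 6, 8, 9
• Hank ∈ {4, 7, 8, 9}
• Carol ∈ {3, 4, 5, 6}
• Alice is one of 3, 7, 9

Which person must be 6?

Grace

The 8 variables draw from only 8 values {3, 4, 5, 6, 7, 8, 9, 10}, so each is used; only Carol can be 5, hence Carol = 5.
The 7 still-open variables draw from only 7 values {3, 4, 6, 7, 8, 9, 10}, so each is used; only Nate can be 10, hence Nate = 10.
The 6 still-open variables together cover exactly {3, 4, 6, 7, 8, 9} — 6 values for 6 variables — and 6 appears only in Grace's list, so Grace = 6.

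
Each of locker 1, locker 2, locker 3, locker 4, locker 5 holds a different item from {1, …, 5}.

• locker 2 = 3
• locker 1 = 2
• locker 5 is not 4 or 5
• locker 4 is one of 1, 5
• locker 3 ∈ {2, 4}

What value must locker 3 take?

locker 1 has just one choice, so locker 1 = 2. So locker 3, locker 5 can't be 2.
So locker 3 = 4.

4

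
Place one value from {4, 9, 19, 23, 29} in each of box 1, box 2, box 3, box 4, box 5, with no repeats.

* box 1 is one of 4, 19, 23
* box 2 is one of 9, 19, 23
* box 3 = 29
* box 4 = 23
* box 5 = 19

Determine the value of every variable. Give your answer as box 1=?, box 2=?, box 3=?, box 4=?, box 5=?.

box 1=4, box 2=9, box 3=29, box 4=23, box 5=19

box 3 has just one choice, so box 3 = 29.
box 4 must be 23 (only option left). Eliminate 23 elsewhere: box 1, box 2.
box 5's domain is down to {19}, so box 5 = 19. So box 1, box 2 can't be 19.
box 1's domain is down to {4}, so box 1 = 4.
box 2 must be 9 (only option left).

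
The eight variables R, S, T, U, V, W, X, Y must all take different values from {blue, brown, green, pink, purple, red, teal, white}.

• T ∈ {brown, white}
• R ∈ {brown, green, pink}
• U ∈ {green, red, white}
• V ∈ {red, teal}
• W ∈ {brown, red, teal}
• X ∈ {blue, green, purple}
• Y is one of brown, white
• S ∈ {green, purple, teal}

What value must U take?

The 8 variables together cover exactly {blue, brown, green, pink, purple, red, teal, white} — 8 values for 8 variables — and blue appears only in X's list, so X = blue.
The 7 still-open variables draw from only 7 values {brown, green, pink, purple, red, teal, white}, so each is used; only R can be pink, hence R = pink.
Among the 6 still-open variables, purple fits only S (and all 6 values in {brown, green, purple, red, teal, white} must be used), so S = purple.
The 5 still-open variables draw from only 5 values {brown, green, red, teal, white}, so each is used; only U can be green, hence U = green.

green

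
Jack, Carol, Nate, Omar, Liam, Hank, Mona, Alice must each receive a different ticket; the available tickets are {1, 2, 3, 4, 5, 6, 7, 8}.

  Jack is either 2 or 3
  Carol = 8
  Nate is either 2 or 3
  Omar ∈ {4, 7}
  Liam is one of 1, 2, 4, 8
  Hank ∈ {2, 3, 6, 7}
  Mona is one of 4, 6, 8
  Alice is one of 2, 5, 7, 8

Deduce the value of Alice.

Carol's domain is down to {8}, so Carol = 8. Remove 8 from Liam, Mona, Alice.
Among the 7 still-open variables, 1 fits only Liam (and all 7 values in {1, 2, 3, 4, 5, 6, 7} must be used), so Liam = 1.
Among the 6 still-open variables, 5 fits only Alice (and all 6 values in {2, 3, 4, 5, 6, 7} must be used), so Alice = 5.

5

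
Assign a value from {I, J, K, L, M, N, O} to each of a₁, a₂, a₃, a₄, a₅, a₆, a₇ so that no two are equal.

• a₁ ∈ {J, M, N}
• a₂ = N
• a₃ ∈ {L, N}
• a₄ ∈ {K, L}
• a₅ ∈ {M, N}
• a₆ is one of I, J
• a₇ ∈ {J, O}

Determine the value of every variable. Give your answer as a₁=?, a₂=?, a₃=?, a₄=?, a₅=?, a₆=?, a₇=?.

a₁=J, a₂=N, a₃=L, a₄=K, a₅=M, a₆=I, a₇=O

a₂'s domain is down to {N}, so a₂ = N. Strike N from a₁, a₃, a₅.
a₃ has just one choice, so a₃ = L. Eliminate L elsewhere: a₄.
a₄ must be K (only option left).
a₅'s domain is down to {M}, so a₅ = M. Eliminate M elsewhere: a₁.
That leaves a₁ = J. So a₆, a₇ can't be J.
a₆ must be I (only option left).
That leaves a₇ = O.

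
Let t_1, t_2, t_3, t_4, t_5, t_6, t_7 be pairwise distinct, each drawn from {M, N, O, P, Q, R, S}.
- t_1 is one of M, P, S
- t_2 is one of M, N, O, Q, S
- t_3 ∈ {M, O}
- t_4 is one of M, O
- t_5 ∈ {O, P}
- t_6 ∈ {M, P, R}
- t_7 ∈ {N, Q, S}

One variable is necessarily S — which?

t_1

The 7 variables together cover exactly {M, N, O, P, Q, R, S} — 7 values for 7 variables — and R appears only in t_6's list, so t_6 = R.
The 2 variables t_3 and t_4 are confined to {M, O}, which locks those values in; drop them from t_1, t_2, t_5.
That leaves t_5 = P. Remove P from t_1.
So S goes to t_1.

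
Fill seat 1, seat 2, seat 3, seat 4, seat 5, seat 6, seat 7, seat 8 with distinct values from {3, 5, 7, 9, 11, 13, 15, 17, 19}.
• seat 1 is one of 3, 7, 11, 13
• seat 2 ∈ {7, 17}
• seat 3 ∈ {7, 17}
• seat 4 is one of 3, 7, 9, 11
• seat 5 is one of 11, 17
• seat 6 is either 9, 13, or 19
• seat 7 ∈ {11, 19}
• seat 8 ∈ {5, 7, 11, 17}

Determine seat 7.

The 8 variables draw from only 8 values {3, 5, 7, 9, 11, 13, 17, 19}, so each is used; only seat 8 can be 5, hence seat 8 = 5.
The 2 variables seat 2 and seat 3 are confined to {7, 17}, which locks those values in; drop them from seat 1, seat 4, seat 5.
That leaves seat 5 = 11. Eliminate 11 elsewhere: seat 1, seat 4, seat 7.
So seat 7 = 19.

19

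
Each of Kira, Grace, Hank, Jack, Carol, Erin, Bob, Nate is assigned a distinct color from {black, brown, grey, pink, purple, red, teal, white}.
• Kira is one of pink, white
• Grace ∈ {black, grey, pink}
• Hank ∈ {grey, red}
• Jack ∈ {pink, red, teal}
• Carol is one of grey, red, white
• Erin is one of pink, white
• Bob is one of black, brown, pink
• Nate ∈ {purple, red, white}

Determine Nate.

The 8 variables draw from only 8 values {black, brown, grey, pink, purple, red, teal, white}, so each is used; only Bob can be brown, hence Bob = brown.
The 7 still-open variables together cover exactly {black, grey, pink, purple, red, teal, white} — 7 values for 7 variables — and black appears only in Grace's list, so Grace = black.
The 6 still-open variables together cover exactly {grey, pink, purple, red, teal, white} — 6 values for 6 variables — and purple appears only in Nate's list, so Nate = purple.

purple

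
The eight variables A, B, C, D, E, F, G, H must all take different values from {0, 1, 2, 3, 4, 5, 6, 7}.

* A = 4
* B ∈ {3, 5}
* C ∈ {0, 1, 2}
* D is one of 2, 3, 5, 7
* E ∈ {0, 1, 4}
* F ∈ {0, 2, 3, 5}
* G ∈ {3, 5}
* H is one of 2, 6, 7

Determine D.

7

A's domain is down to {4}, so A = 4. Remove 4 from E.
The 7 still-open variables together cover exactly {0, 1, 2, 3, 5, 6, 7} — 7 values for 7 variables — and 6 appears only in H's list, so H = 6.
Among the 6 still-open variables, 7 fits only D (and all 6 values in {0, 1, 2, 3, 5, 7} must be used), so D = 7.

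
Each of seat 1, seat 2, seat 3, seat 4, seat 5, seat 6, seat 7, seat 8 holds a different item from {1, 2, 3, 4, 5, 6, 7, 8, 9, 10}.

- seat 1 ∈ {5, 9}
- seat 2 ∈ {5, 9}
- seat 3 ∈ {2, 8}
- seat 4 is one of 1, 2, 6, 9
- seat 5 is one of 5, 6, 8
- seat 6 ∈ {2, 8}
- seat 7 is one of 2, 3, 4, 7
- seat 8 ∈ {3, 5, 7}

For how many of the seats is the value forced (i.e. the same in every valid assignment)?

seat 1 and seat 2 share exactly the 2 values {5, 9}; by pigeonhole those values go to them, so strike 5, 9 from seat 4, seat 5, seat 8.
seat 3 and seat 6 share exactly the 2 values {2, 8}; by pigeonhole those values go to them, so strike 2, 8 from seat 4, seat 5, seat 7.
seat 5's domain is down to {6}, so seat 5 = 6. Strike 6 from seat 4.
seat 4's domain is down to {1}, so seat 4 = 1.
Determined: seat 4=1, seat 5=6. The other seats each still have more than one consistent value. That makes 2.

2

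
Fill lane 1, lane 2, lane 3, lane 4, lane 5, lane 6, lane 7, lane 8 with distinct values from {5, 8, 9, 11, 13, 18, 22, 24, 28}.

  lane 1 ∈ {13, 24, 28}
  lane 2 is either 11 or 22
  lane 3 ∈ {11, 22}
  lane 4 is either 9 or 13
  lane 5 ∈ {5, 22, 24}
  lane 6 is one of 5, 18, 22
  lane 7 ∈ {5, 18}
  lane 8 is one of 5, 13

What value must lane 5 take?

24

The 8 variables together cover exactly {5, 9, 11, 13, 18, 22, 24, 28} — 8 values for 8 variables — and 9 appears only in lane 4's list, so lane 4 = 9.
The 7 still-open variables draw from only 7 values {5, 11, 13, 18, 22, 24, 28}, so each is used; only lane 1 can be 28, hence lane 1 = 28.
The 6 still-open variables draw from only 6 values {5, 11, 13, 18, 22, 24}, so each is used; only lane 8 can be 13, hence lane 8 = 13.
The 5 still-open variables draw from only 5 values {5, 11, 18, 22, 24}, so each is used; only lane 5 can be 24, hence lane 5 = 24.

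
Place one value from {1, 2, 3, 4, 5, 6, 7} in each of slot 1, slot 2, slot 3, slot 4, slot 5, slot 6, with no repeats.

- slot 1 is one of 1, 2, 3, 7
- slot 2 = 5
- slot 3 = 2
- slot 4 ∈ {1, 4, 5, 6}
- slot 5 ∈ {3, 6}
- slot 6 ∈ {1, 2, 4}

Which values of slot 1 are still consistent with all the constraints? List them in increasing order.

slot 2 has just one choice, so slot 2 = 5. Eliminate 5 elsewhere: slot 4.
slot 3's domain is down to {2}, so slot 3 = 2. Strike 2 from slot 1, slot 6.
No further eliminations apply; slot 1 can still be any of 1, 3, 7.

1, 3, 7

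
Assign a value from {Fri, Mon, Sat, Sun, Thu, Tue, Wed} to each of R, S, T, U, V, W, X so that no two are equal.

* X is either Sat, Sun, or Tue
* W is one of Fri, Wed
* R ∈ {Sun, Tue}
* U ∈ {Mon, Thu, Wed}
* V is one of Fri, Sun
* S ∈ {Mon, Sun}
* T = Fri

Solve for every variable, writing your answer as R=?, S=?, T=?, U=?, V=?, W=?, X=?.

R=Tue, S=Mon, T=Fri, U=Thu, V=Sun, W=Wed, X=Sat

T's domain is down to {Fri}, so T = Fri. Remove Fri from V, W.
V has just one choice, so V = Sun. Remove Sun from R, S, X.
That leaves W = Wed. Eliminate Wed elsewhere: U.
R has just one choice, so R = Tue. Strike Tue from X.
S has just one choice, so S = Mon. Strike Mon from U.
U's domain is down to {Thu}, so U = Thu.
X must be Sat (only option left).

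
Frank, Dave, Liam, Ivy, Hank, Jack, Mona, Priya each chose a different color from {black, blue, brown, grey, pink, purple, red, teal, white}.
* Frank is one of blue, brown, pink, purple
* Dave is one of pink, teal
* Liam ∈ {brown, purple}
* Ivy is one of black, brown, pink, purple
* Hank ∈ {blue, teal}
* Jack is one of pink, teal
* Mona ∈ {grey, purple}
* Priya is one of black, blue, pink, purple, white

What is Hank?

Among the 8 variables, grey fits only Mona (and all 8 values in {black, blue, brown, grey, pink, purple, teal, white} must be used), so Mona = grey.
Among the 7 still-open variables, white fits only Priya (and all 7 values in {black, blue, brown, pink, purple, teal, white} must be used), so Priya = white.
The 6 still-open variables together cover exactly {black, blue, brown, pink, purple, teal} — 6 values for 6 variables — and black appears only in Ivy's list, so Ivy = black.
The 2 variables Dave and Jack are confined to {pink, teal}, which locks those values in; drop them from Frank, Hank.
So Hank = blue.

blue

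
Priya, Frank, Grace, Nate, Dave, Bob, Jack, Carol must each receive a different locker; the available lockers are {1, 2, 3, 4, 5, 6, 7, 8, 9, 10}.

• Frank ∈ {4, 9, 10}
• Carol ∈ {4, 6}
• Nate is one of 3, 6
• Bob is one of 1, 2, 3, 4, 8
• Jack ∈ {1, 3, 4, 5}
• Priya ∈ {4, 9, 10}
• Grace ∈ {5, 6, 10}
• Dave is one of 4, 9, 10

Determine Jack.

Priya, Frank, Dave between them cover only {4, 9, 10} — a naked triple. Remove those values from Grace, Bob, Jack, Carol.
That leaves Carol = 6. Remove 6 from Grace, Nate.
Grace has just one choice, so Grace = 5. Strike 5 from Jack.
Nate's domain is down to {3}, so Nate = 3. Strike 3 from Bob, Jack.
So Jack = 1.

1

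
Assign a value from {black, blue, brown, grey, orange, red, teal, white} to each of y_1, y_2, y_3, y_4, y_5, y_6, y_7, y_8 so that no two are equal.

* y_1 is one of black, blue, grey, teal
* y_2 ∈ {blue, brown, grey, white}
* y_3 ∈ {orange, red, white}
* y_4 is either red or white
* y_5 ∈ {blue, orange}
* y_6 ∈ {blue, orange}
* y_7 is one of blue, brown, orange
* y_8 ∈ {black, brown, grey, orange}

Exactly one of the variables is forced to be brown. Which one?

The 8 variables together cover exactly {black, blue, brown, grey, orange, red, teal, white} — 8 values for 8 variables — and teal appears only in y_1's list, so y_1 = teal.
The 7 still-open variables together cover exactly {black, blue, brown, grey, orange, red, white} — 7 values for 7 variables — and black appears only in y_8's list, so y_8 = black.
The 6 still-open variables together cover exactly {blue, brown, grey, orange, red, white} — 6 values for 6 variables — and grey appears only in y_2's list, so y_2 = grey.
Among the 5 still-open variables, brown fits only y_7 (and all 5 values in {blue, brown, orange, red, white} must be used), so y_7 = brown.

y_7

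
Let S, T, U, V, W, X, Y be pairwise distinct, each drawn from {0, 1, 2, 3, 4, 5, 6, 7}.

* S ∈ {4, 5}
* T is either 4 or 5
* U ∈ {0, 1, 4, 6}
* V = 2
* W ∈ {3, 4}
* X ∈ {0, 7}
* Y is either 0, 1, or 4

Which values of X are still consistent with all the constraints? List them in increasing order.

V has just one choice, so V = 2.
S and T share exactly the 2 values {4, 5}; by pigeonhole those values go to them, so strike 4, 5 from U, W, Y.
That leaves W = 3.
No further eliminations apply; X can still be any of 0, 7.

0, 7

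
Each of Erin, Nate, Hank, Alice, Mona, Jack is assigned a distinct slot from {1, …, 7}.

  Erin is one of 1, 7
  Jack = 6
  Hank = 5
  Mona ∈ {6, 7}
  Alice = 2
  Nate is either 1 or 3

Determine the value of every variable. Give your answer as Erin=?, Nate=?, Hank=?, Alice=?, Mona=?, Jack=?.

Hank must be 5 (only option left).
Alice's domain is down to {2}, so Alice = 2.
Jack must be 6 (only option left). So Mona can't be 6.
Mona's domain is down to {7}, so Mona = 7. So Erin can't be 7.
Erin must be 1 (only option left). Eliminate 1 elsewhere: Nate.
Nate has just one choice, so Nate = 3.

Erin=1, Nate=3, Hank=5, Alice=2, Mona=7, Jack=6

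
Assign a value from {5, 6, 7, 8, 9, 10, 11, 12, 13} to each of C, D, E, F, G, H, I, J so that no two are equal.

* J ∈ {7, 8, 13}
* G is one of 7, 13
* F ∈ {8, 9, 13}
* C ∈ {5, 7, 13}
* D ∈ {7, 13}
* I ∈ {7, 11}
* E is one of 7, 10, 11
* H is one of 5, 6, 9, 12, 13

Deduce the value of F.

9

D and G between them cover only {7, 13} — a naked pair. Remove those values from C, E, F, H, I, J.
That leaves C = 5. So H can't be 5.
I has just one choice, so I = 11. So E can't be 11.
J has just one choice, so J = 8. Eliminate 8 elsewhere: F.
So F = 9.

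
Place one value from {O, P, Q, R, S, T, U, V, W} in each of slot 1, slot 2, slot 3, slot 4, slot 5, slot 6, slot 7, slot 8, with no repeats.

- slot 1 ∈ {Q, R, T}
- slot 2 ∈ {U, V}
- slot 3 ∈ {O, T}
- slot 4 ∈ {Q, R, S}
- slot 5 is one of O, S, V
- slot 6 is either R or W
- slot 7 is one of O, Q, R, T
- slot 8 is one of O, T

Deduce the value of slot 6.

The 8 variables draw from only 8 values {O, Q, R, S, T, U, V, W}, so each is used; only slot 2 can be U, hence slot 2 = U.
The 7 still-open variables together cover exactly {O, Q, R, S, T, V, W} — 7 values for 7 variables — and V appears only in slot 5's list, so slot 5 = V.
The 6 still-open variables draw from only 6 values {O, Q, R, S, T, W}, so each is used; only slot 4 can be S, hence slot 4 = S.
The 5 still-open variables draw from only 5 values {O, Q, R, T, W}, so each is used; only slot 6 can be W, hence slot 6 = W.

W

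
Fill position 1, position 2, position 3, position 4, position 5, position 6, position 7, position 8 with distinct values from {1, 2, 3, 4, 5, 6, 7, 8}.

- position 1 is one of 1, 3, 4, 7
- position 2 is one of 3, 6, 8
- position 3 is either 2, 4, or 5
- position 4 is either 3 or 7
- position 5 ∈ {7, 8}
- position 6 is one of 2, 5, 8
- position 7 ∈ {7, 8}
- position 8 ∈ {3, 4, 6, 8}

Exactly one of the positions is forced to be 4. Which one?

The 8 variables together cover exactly {1, 2, 3, 4, 5, 6, 7, 8} — 8 values for 8 variables — and 1 appears only in position 1's list, so position 1 = 1.
The 2 variables position 5 and position 7 are confined to {7, 8}, which locks those values in; drop them from position 2, position 4, position 6, position 8.
position 4 must be 3 (only option left). So position 2, position 8 can't be 3.
That leaves position 2 = 6. Eliminate 6 elsewhere: position 8.
So 4 goes to position 8.

position 8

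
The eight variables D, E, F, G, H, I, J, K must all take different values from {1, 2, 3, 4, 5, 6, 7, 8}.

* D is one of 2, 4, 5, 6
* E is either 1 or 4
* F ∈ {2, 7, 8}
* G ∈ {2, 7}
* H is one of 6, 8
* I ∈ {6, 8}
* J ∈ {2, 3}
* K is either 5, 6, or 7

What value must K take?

The 8 variables draw from only 8 values {1, 2, 3, 4, 5, 6, 7, 8}, so each is used; only E can be 1, hence E = 1.
The 7 still-open variables together cover exactly {2, 3, 4, 5, 6, 7, 8} — 7 values for 7 variables — and 3 appears only in J's list, so J = 3.
Among the 6 still-open variables, 4 fits only D (and all 6 values in {2, 4, 5, 6, 7, 8} must be used), so D = 4.
The 5 still-open variables together cover exactly {2, 5, 6, 7, 8} — 5 values for 5 variables — and 5 appears only in K's list, so K = 5.

5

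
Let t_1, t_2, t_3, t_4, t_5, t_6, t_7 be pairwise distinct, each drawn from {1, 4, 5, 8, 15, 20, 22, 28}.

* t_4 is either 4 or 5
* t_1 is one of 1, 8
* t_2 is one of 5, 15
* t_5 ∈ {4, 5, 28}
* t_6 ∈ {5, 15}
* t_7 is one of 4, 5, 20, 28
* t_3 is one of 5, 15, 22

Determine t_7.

t_2 and t_6 share exactly the 2 values {5, 15}; by pigeonhole those values go to them, so strike 5, 15 from t_3, t_4, t_5, t_7.
t_3's domain is down to {22}, so t_3 = 22.
t_4's domain is down to {4}, so t_4 = 4. Remove 4 from t_5, t_7.
That leaves t_5 = 28. So t_7 can't be 28.
So t_7 = 20.

20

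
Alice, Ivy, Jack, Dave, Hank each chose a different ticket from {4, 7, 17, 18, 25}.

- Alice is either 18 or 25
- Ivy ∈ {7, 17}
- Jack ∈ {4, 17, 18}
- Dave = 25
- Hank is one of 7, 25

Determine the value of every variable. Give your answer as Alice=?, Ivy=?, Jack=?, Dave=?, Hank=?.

Alice=18, Ivy=17, Jack=4, Dave=25, Hank=7

Dave has just one choice, so Dave = 25. Strike 25 from Alice, Hank.
Hank has just one choice, so Hank = 7. Remove 7 from Ivy.
Alice must be 18 (only option left). Remove 18 from Jack.
That leaves Ivy = 17. So Jack can't be 17.
That leaves Jack = 4.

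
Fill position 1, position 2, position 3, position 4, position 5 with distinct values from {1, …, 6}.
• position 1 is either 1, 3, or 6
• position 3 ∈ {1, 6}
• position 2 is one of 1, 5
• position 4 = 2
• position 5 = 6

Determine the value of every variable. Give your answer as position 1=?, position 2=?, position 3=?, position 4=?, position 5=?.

position 1=3, position 2=5, position 3=1, position 4=2, position 5=6

position 4 must be 2 (only option left).
position 5 has just one choice, so position 5 = 6. So position 1, position 3 can't be 6.
position 3 must be 1 (only option left). So position 1, position 2 can't be 1.
position 1 must be 3 (only option left).
position 2 must be 5 (only option left).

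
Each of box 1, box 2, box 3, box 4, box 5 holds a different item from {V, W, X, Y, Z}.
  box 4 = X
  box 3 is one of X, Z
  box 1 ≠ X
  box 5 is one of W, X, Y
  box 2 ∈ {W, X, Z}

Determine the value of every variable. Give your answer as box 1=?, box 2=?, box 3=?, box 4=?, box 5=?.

box 4 has just one choice, so box 4 = X. Remove X from box 2, box 3, box 5.
box 3's domain is down to {Z}, so box 3 = Z. Eliminate Z elsewhere: box 1, box 2.
box 2 has just one choice, so box 2 = W. So box 1, box 5 can't be W.
box 5's domain is down to {Y}, so box 5 = Y. Remove Y from box 1.
box 1 must be V (only option left).

box 1=V, box 2=W, box 3=Z, box 4=X, box 5=Y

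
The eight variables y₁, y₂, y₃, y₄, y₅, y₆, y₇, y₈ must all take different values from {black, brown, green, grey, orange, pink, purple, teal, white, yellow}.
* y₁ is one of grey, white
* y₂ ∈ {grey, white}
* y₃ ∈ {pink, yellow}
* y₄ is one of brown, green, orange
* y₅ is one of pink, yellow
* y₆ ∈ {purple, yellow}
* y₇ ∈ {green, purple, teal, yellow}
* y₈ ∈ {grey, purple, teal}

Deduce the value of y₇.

green

y₁ and y₂ share exactly the 2 values {grey, white}; by pigeonhole those values go to them, so strike grey, white from y₈.
y₃ and y₅ share exactly the 2 values {pink, yellow}; by pigeonhole those values go to them, so strike pink, yellow from y₆, y₇.
y₆'s domain is down to {purple}, so y₆ = purple. Eliminate purple elsewhere: y₇, y₈.
y₈ must be teal (only option left). Remove teal from y₇.
So y₇ = green.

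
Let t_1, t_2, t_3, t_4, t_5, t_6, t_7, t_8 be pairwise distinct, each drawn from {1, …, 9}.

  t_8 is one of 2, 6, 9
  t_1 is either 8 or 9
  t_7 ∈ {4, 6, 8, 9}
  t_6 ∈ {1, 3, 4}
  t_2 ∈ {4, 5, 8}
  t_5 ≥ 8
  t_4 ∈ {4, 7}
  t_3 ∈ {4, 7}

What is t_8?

The 2 variables t_1 and t_5 are confined to {8, 9}, which locks those values in; drop them from t_2, t_7, t_8.
t_3 and t_4 share exactly the 2 values {4, 7}; by pigeonhole those values go to them, so strike 4, 7 from t_2, t_6, t_7.
That leaves t_2 = 5.
t_7 has just one choice, so t_7 = 6. Remove 6 from t_8.
So t_8 = 2.

2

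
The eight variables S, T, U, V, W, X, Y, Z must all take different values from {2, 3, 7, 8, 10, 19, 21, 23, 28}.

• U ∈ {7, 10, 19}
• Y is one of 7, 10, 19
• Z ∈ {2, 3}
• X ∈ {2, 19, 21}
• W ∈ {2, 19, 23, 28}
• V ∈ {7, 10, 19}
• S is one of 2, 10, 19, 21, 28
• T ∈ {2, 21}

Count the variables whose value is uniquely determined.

The 8 variables together cover exactly {2, 3, 7, 10, 19, 21, 23, 28} — 8 values for 8 variables — and 3 appears only in Z's list, so Z = 3.
The 7 still-open variables together cover exactly {2, 7, 10, 19, 21, 23, 28} — 7 values for 7 variables — and 23 appears only in W's list, so W = 23.
The 6 still-open variables together cover exactly {2, 7, 10, 19, 21, 28} — 6 values for 6 variables — and 28 appears only in S's list, so S = 28.
U, V, Y share exactly the 3 values {7, 10, 19}; by pigeonhole those values go to them, so strike 7, 10, 19 from X.
Determined: S=28, W=23, Z=3. The other variables each still have more than one consistent value. That makes 3.

3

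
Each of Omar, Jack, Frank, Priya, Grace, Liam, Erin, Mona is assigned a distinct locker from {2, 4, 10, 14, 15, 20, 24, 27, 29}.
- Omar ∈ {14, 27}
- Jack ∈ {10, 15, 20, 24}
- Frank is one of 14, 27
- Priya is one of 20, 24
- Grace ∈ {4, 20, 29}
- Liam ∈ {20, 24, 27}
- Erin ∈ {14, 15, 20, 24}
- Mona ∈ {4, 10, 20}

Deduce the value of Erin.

15

Among the 8 variables, 29 fits only Grace (and all 8 values in {4, 10, 14, 15, 20, 24, 27, 29} must be used), so Grace = 29.
Among the 7 still-open variables, 4 fits only Mona (and all 7 values in {4, 10, 14, 15, 20, 24, 27} must be used), so Mona = 4.
The 6 still-open variables together cover exactly {10, 14, 15, 20, 24, 27} — 6 values for 6 variables — and 10 appears only in Jack's list, so Jack = 10.
The 5 still-open variables together cover exactly {14, 15, 20, 24, 27} — 5 values for 5 variables — and 15 appears only in Erin's list, so Erin = 15.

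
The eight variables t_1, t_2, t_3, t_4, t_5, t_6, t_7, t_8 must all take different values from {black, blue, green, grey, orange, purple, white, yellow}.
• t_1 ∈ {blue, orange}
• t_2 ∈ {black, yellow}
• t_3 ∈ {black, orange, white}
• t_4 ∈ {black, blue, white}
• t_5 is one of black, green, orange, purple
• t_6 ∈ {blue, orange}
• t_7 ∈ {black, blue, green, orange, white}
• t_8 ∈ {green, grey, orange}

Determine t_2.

The 8 variables draw from only 8 values {black, blue, green, grey, orange, purple, white, yellow}, so each is used; only t_8 can be grey, hence t_8 = grey.
The 7 still-open variables together cover exactly {black, blue, green, orange, purple, white, yellow} — 7 values for 7 variables — and purple appears only in t_5's list, so t_5 = purple.
The 6 still-open variables draw from only 6 values {black, blue, green, orange, white, yellow}, so each is used; only t_7 can be green, hence t_7 = green.
The 5 still-open variables together cover exactly {black, blue, orange, white, yellow} — 5 values for 5 variables — and yellow appears only in t_2's list, so t_2 = yellow.

yellow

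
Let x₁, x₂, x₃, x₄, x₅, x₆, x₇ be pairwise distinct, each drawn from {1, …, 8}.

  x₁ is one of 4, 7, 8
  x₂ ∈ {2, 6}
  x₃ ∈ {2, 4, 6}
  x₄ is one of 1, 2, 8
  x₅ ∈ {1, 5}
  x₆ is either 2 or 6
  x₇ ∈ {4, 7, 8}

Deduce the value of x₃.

4

The 7 variables draw from only 7 values {1, 2, 4, 5, 6, 7, 8}, so each is used; only x₅ can be 5, hence x₅ = 5.
The 6 still-open variables draw from only 6 values {1, 2, 4, 6, 7, 8}, so each is used; only x₄ can be 1, hence x₄ = 1.
x₂ and x₆ share exactly the 2 values {2, 6}; by pigeonhole those values go to them, so strike 2, 6 from x₃.
So x₃ = 4.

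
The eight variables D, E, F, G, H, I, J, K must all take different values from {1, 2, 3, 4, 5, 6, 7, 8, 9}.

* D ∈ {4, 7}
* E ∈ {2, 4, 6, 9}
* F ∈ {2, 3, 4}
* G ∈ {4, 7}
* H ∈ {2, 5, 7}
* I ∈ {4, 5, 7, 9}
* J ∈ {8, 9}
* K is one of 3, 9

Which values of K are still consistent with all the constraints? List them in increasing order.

Among the 8 variables, 6 fits only E (and all 8 values in {2, 3, 4, 5, 6, 7, 8, 9} must be used), so E = 6.
The 7 still-open variables together cover exactly {2, 3, 4, 5, 7, 8, 9} — 7 values for 7 variables — and 8 appears only in J's list, so J = 8.
D and G share exactly the 2 values {4, 7}; by pigeonhole those values go to them, so strike 4, 7 from F, H, I.
No further eliminations apply; K can still be any of 3, 9.

3, 9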